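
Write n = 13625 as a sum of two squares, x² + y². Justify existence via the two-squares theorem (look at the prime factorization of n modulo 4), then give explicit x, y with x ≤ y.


Step 1: Factor n = 13625 = 5^3 · 109.
Step 2: Check the mod-4 condition on each prime factor: 5 ≡ 1 (mod 4), exponent 3; 109 ≡ 1 (mod 4), exponent 1.
All primes ≡ 3 (mod 4) appear to even exponent (or don't appear), so by the two-squares theorem n IS expressible as a sum of two squares.
Step 3: Build a representation. Group n = k² · m with k = 5 and m = 5 · 109 = 545 (a product of primes ≡ 1 (mod 4)); a representation of m scales to one of n via (k·x)² + (k·y)² = k²(x² + y²). Each prime p ≡ 1 (mod 4) is itself a sum of two squares; find a² by testing p − a² for a perfect square:
  5: 5 − 1² = 4 = 2² ⇒ 5 = 1² + 2².
  109: 109 − 1² = 108, 109 − 2² = 105, 109 − 3² = 100 = 10² ⇒ 109 = 3² + 10².
  Combine using the Brahmagupta–Fibonacci identity (a² + b²)(c² + d²) = (ac − bd)² + (ad + bc)² = (ac + bd)² + (ad − bc)²:
  5 · 109 = 545: from (1² + 2²)(3² + 10²), take (1·3 − 2·10, 1·10 + 2·3) = (3 − 20, 10 + 6) = (-17, 16); dropping signs (only squares matter) gives (17, 16); check 17² + 16² = 289 + 256 = 545 ✓.
  Scale by k = 5: (5·17, 5·16) = (85, 80).
Step 4: Order so x ≤ y and verify: 80² + 85² = 6400 + 7225 = 13625 = n. ✓

n = 13625 = 80² + 85² (one valid representation with x ≤ y).


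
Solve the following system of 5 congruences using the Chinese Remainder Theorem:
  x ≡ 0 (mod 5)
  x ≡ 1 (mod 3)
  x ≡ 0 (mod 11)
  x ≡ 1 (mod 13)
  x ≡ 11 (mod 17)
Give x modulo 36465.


Product of moduli M = 5 · 3 · 11 · 13 · 17 = 36465.
Merge one congruence at a time:
  Start: x ≡ 0 (mod 5).
  Combine with x ≡ 1 (mod 3); new modulus lcm = 15.
    Write x = 0 + 5·t and substitute into x ≡ 1 (mod 3): 5·t ≡ 1 − 0 = 1 (mod 3).
    Reduce coefficients mod 3: 2·t ≡ 1 (mod 3).
    The inverse of 2 mod 3 is 2 (since 2·2 = 4 = 1·3 + 1), so t ≡ 2·1 = 2 ≡ 2 (mod 3).
    Then x = 0 + 5·2 = 10, valid modulo lcm(5, 3) = 15: x ≡ 10 (mod 15).
  Combine with x ≡ 0 (mod 11); new modulus lcm = 165.
    Write x = 10 + 15·t and substitute into x ≡ 0 (mod 11): 15·t ≡ 0 − 10 = -10 (mod 11).
    Reduce coefficients mod 11: 4·t ≡ 1 (mod 11).
    The inverse of 4 mod 11 is 3 (since 4·3 = 12 = 1·11 + 1), so t ≡ 3·1 = 3 ≡ 3 (mod 11).
    Then x = 10 + 15·3 = 55, valid modulo lcm(15, 11) = 165: x ≡ 55 (mod 165).
  Combine with x ≡ 1 (mod 13); new modulus lcm = 2145.
    Write x = 55 + 165·t and substitute into x ≡ 1 (mod 13): 165·t ≡ 1 − 55 = -54 (mod 13).
    Reduce coefficients mod 13: 9·t ≡ 11 (mod 13).
    The inverse of 9 mod 13 is 3 (since 9·3 = 27 = 2·13 + 1), so t ≡ 3·11 = 33 ≡ 7 (mod 13).
    Then x = 55 + 165·7 = 1210, valid modulo lcm(165, 13) = 2145: x ≡ 1210 (mod 2145).
  Combine with x ≡ 11 (mod 17); new modulus lcm = 36465.
    Write x = 1210 + 2145·t and substitute into x ≡ 11 (mod 17): 2145·t ≡ 11 − 1210 = -1199 (mod 17).
    Reduce coefficients mod 17: 3·t ≡ 8 (mod 17).
    The inverse of 3 mod 17 is 6 (since 3·6 = 18 = 1·17 + 1), so t ≡ 6·8 = 48 ≡ 14 (mod 17).
    Then x = 1210 + 2145·14 = 31240, valid modulo lcm(2145, 17) = 36465: x ≡ 31240 (mod 36465).
Verify against each original: 31240 mod 5 = 0, 31240 mod 3 = 1, 31240 mod 11 = 0, 31240 mod 13 = 1, 31240 mod 17 = 11.

x ≡ 31240 (mod 36465).


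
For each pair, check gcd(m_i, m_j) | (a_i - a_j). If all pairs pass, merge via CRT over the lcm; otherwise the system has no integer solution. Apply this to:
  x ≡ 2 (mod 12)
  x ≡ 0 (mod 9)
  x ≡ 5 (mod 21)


Moduli 12, 9, 21 are not pairwise coprime, so CRT works modulo lcm(m_i) when all pairwise compatibility conditions hold.
Pairwise compatibility: gcd(m_i, m_j) must divide a_i - a_j for every pair.
Merge one congruence at a time:
  Start: x ≡ 2 (mod 12).
  Combine with x ≡ 0 (mod 9): gcd(12, 9) = 3, and 0 - 2 = -2 is NOT divisible by 3.
    ⇒ system is inconsistent (no integer solution).

No solution (the system is inconsistent).


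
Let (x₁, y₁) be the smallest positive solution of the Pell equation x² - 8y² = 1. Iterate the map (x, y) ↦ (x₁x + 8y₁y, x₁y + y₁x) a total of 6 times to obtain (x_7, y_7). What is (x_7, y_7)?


Step 1: Find the fundamental solution (x₁, y₁) of x² - 8y² = 1.
  Expand √8 as a continued fraction. a₀ = ⌊√8⌋ = 2; iterate m_{k+1} = d_k·a_k − m_k, d_{k+1} = (8 − m_{k+1}²)/d_k, a_{k+1} = ⌊(a₀ + m_{k+1})/d_{k+1}⌋ (starting m₀ = 0, d₀ = 1), with convergents p_k = a_k·p_{k-1} + p_{k-2}, q_k = a_k·q_{k-1} + q_{k-2} (p₋₁ = 1, q₋₁ = 0):
  k = 0: a₀ = 2; p₀/q₀ = 2/1; p₀² − 8·q₀² = 4 − 8 = -4.
  k = 1: m = 2, d = 4, a = ⌊(2 + 2)/4⌋ = 1; p/q = (1·2 + 1)/(1·1 + 0) = 3/1; p² − 8·q² = 9 − 8 = 1.
  The first convergent with p² − 8·q² = 1 gives the fundamental solution (x₁, y₁) = (3, 1).
Step 2: Apply the recurrence (x_{n+1}, y_{n+1}) = (x₁x_n + 8y₁y_n, x₁y_n + y₁x_n) repeatedly.
  From (x_1, y_1) = (3, 1): x_2 = 3·3 + 8·1·1 = 17; y_2 = 3·1 + 1·3 = 6.
  From (x_2, y_2) = (17, 6): x_3 = 3·17 + 8·1·6 = 99; y_3 = 3·6 + 1·17 = 35.
  From (x_3, y_3) = (99, 35): x_4 = 3·99 + 8·1·35 = 577; y_4 = 3·35 + 1·99 = 204.
  From (x_4, y_4) = (577, 204): x_5 = 3·577 + 8·1·204 = 3363; y_5 = 3·204 + 1·577 = 1189.
  From (x_5, y_5) = (3363, 1189): x_6 = 3·3363 + 8·1·1189 = 19601; y_6 = 3·1189 + 1·3363 = 6930.
  From (x_6, y_6) = (19601, 6930): x_7 = 3·19601 + 8·1·6930 = 114243; y_7 = 3·6930 + 1·19601 = 40391.
Step 3: Verify x_7² - 8·y_7² = 13051463049 - 13051463048 = 1 (should be 1). ✓

(x_1, y_1) = (3, 1); (x_7, y_7) = (114243, 40391).


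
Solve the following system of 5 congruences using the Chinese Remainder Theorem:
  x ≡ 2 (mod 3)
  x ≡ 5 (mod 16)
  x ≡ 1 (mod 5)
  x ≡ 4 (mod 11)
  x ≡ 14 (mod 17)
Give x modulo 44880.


Product of moduli M = 3 · 16 · 5 · 11 · 17 = 44880.
Merge one congruence at a time:
  Start: x ≡ 2 (mod 3).
  Combine with x ≡ 5 (mod 16); new modulus lcm = 48.
    Write x = 2 + 3·t and substitute into x ≡ 5 (mod 16): 3·t ≡ 5 − 2 = 3 (mod 16).
    The inverse of 3 mod 16 is 11 (since 3·11 = 33 = 2·16 + 1), so t ≡ 11·3 = 33 ≡ 1 (mod 16).
    Then x = 2 + 3·1 = 5, valid modulo lcm(3, 16) = 48: x ≡ 5 (mod 48).
  Combine with x ≡ 1 (mod 5); new modulus lcm = 240.
    Write x = 5 + 48·t and substitute into x ≡ 1 (mod 5): 48·t ≡ 1 − 5 = -4 (mod 5).
    Reduce coefficients mod 5: 3·t ≡ 1 (mod 5).
    The inverse of 3 mod 5 is 2 (since 3·2 = 6 = 1·5 + 1), so t ≡ 2·1 = 2 ≡ 2 (mod 5).
    Then x = 5 + 48·2 = 101, valid modulo lcm(48, 5) = 240: x ≡ 101 (mod 240).
  Combine with x ≡ 4 (mod 11); new modulus lcm = 2640.
    Write x = 101 + 240·t and substitute into x ≡ 4 (mod 11): 240·t ≡ 4 − 101 = -97 (mod 11).
    Reduce coefficients mod 11: 9·t ≡ 2 (mod 11).
    The inverse of 9 mod 11 is 5 (since 9·5 = 45 = 4·11 + 1), so t ≡ 5·2 = 10 ≡ 10 (mod 11).
    Then x = 101 + 240·10 = 2501, valid modulo lcm(240, 11) = 2640: x ≡ 2501 (mod 2640).
  Combine with x ≡ 14 (mod 17); new modulus lcm = 44880.
    Write x = 2501 + 2640·t and substitute into x ≡ 14 (mod 17): 2640·t ≡ 14 − 2501 = -2487 (mod 17).
    Reduce coefficients mod 17: 5·t ≡ 12 (mod 17).
    The inverse of 5 mod 17 is 7 (since 5·7 = 35 = 2·17 + 1), so t ≡ 7·12 = 84 ≡ 16 (mod 17).
    Then x = 2501 + 2640·16 = 44741, valid modulo lcm(2640, 17) = 44880: x ≡ 44741 (mod 44880).
Verify against each original: 44741 mod 3 = 2, 44741 mod 16 = 5, 44741 mod 5 = 1, 44741 mod 11 = 4, 44741 mod 17 = 14.

x ≡ 44741 (mod 44880).


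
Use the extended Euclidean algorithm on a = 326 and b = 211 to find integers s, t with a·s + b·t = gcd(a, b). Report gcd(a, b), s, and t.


Euclidean algorithm on (326, 211) — divide until remainder is 0:
  326 = 1 · 211 + 115
  211 = 1 · 115 + 96
  115 = 1 · 96 + 19
  96 = 5 · 19 + 1
  19 = 19 · 1 + 0
gcd(326, 211) = 1.
Track Bezout coefficients alongside the remainders: start with r₀ = 326 = a·1 + b·0 (s = 1, t = 0) and r₁ = 211 = a·0 + b·1 (s = 0, t = 1); each new remainder r_{k+1} = r_{k-1} − q_k·r_k inherits s_{k+1} = s_{k-1} − q_k·s_k, t_{k+1} = t_{k-1} − q_k·t_k, so r_k = a·s_k + b·t_k at every step:
  q = 1: r = 115, s = 1 − 1·0 = 1, t = 0 − 1·1 = -1  (check: 326·1 + 211·(-1) = 115)
  q = 1: r = 96, s = 0 − 1·1 = -1, t = 1 − 1·(-1) = 2  (check: 326·(-1) + 211·2 = 96)
  q = 1: r = 19, s = 1 − 1·(-1) = 2, t = -1 − 1·2 = -3  (check: 326·2 + 211·(-3) = 19)
  q = 5: r = 1, s = -1 − 5·2 = -11, t = 2 − 5·(-3) = 17  (check: 326·(-11) + 211·17 = 1)
The row with r = 1 (the gcd) gives the Bezout coefficients s = -11, t = 17.
Result: 326 · (-11) + 211 · (17) = 1.

gcd(326, 211) = 1; s = -11, t = 17 (check: 326·(-11) + 211·17 = 1).


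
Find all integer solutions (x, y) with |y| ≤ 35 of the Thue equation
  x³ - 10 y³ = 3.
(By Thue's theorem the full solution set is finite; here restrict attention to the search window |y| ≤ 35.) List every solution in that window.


The equation is x³ - 10y³ = 3. For fixed y, x³ = 10·y³ + 3, so a solution requires the RHS to be a perfect cube.
Strategy: iterate y from -35 to 35, compute RHS = 10·y³ + 3, and check whether it is a (positive or negative) perfect cube.
Check small values of y:
  y = 0: RHS = 3 is not a perfect cube.
  y = 1: RHS = 13 is not a perfect cube.
  y = -1: RHS = -7 is not a perfect cube.
  y = 2: RHS = 83 is not a perfect cube.
  y = -2: RHS = -77 is not a perfect cube.
  y = 3: RHS = 273 is not a perfect cube.
  y = -3: RHS = -267 is not a perfect cube.
Continuing the search up to |y| = 35 finds no solutions either.
No (x, y) in the scanned range satisfies the equation.

No integer solutions with |y| ≤ 35.


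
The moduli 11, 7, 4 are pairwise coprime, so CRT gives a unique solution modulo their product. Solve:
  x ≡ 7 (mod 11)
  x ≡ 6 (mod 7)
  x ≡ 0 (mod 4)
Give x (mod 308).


Moduli 11, 7, 4 are pairwise coprime; by CRT there is a unique solution modulo M = 11 · 7 · 4 = 308.
Solve pairwise, accumulating the modulus:
  Start with x ≡ 7 (mod 11).
  Combine with x ≡ 6 (mod 7): since gcd(11, 7) = 1, we get a unique residue mod 77.
    Write x = 7 + 11·t and substitute into x ≡ 6 (mod 7): 11·t ≡ 6 − 7 = -1 (mod 7).
    Reduce coefficients mod 7: 4·t ≡ 6 (mod 7).
    The inverse of 4 mod 7 is 2 (since 4·2 = 8 = 1·7 + 1), so t ≡ 2·6 = 12 ≡ 5 (mod 7).
    Then x = 7 + 11·5 = 62, valid modulo lcm(11, 7) = 77: x ≡ 62 (mod 77).
  Combine with x ≡ 0 (mod 4): since gcd(77, 4) = 1, we get a unique residue mod 308.
    Write x = 62 + 77·t and substitute into x ≡ 0 (mod 4): 77·t ≡ 0 − 62 = -62 (mod 4).
    Reduce coefficients mod 4: 1·t ≡ 2 (mod 4).
    So t ≡ 2 (mod 4).
    Then x = 62 + 77·2 = 216, valid modulo lcm(77, 4) = 308: x ≡ 216 (mod 308).
Verify: 216 mod 11 = 7 ✓, 216 mod 7 = 6 ✓, 216 mod 4 = 0 ✓.

x ≡ 216 (mod 308).


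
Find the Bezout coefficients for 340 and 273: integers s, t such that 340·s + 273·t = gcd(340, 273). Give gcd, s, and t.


Euclidean algorithm on (340, 273) — divide until remainder is 0:
  340 = 1 · 273 + 67
  273 = 4 · 67 + 5
  67 = 13 · 5 + 2
  5 = 2 · 2 + 1
  2 = 2 · 1 + 0
gcd(340, 273) = 1.
Track Bezout coefficients alongside the remainders: start with r₀ = 340 = a·1 + b·0 (s = 1, t = 0) and r₁ = 273 = a·0 + b·1 (s = 0, t = 1); each new remainder r_{k+1} = r_{k-1} − q_k·r_k inherits s_{k+1} = s_{k-1} − q_k·s_k, t_{k+1} = t_{k-1} − q_k·t_k, so r_k = a·s_k + b·t_k at every step:
  q = 1: r = 67, s = 1 − 1·0 = 1, t = 0 − 1·1 = -1  (check: 340·1 + 273·(-1) = 67)
  q = 4: r = 5, s = 0 − 4·1 = -4, t = 1 − 4·(-1) = 5  (check: 340·(-4) + 273·5 = 5)
  q = 13: r = 2, s = 1 − 13·(-4) = 53, t = -1 − 13·5 = -66  (check: 340·53 + 273·(-66) = 2)
  q = 2: r = 1, s = -4 − 2·53 = -110, t = 5 − 2·(-66) = 137  (check: 340·(-110) + 273·137 = 1)
The row with r = 1 (the gcd) gives the Bezout coefficients s = -110, t = 137.
Result: 340 · (-110) + 273 · (137) = 1.

gcd(340, 273) = 1; s = -110, t = 137 (check: 340·(-110) + 273·137 = 1).


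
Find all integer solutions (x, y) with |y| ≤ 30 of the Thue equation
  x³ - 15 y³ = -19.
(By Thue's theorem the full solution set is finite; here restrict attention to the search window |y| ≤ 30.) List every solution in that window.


The equation is x³ - 15y³ = -19. For fixed y, x³ = 15·y³ − 19, so a solution requires the RHS to be a perfect cube.
Strategy: iterate y from -30 to 30, compute RHS = 15·y³ − 19, and check whether it is a (positive or negative) perfect cube.
Check small values of y:
  y = 0: RHS = -19 is not a perfect cube.
  y = 1: RHS = -4 is not a perfect cube.
  y = -1: RHS = -34 is not a perfect cube.
  y = 2: RHS = 101 is not a perfect cube.
  y = -2: RHS = -139 is not a perfect cube.
  y = 3: RHS = 386 is not a perfect cube.
  y = -3: RHS = -424 is not a perfect cube.
Continuing the search up to |y| = 30 finds no solutions either.
No (x, y) in the scanned range satisfies the equation.

No integer solutions with |y| ≤ 30.


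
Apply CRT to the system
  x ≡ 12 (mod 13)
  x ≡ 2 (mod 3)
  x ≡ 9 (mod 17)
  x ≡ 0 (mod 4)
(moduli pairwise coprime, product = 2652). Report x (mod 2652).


Product of moduli M = 13 · 3 · 17 · 4 = 2652.
Merge one congruence at a time:
  Start: x ≡ 12 (mod 13).
  Combine with x ≡ 2 (mod 3); new modulus lcm = 39.
    Write x = 12 + 13·t and substitute into x ≡ 2 (mod 3): 13·t ≡ 2 − 12 = -10 (mod 3).
    Reduce coefficients mod 3: 1·t ≡ 2 (mod 3).
    So t ≡ 2 (mod 3).
    Then x = 12 + 13·2 = 38, valid modulo lcm(13, 3) = 39: x ≡ 38 (mod 39).
  Combine with x ≡ 9 (mod 17); new modulus lcm = 663.
    Write x = 38 + 39·t and substitute into x ≡ 9 (mod 17): 39·t ≡ 9 − 38 = -29 (mod 17).
    Reduce coefficients mod 17: 5·t ≡ 5 (mod 17).
    The inverse of 5 mod 17 is 7 (since 5·7 = 35 = 2·17 + 1), so t ≡ 7·5 = 35 ≡ 1 (mod 17).
    Then x = 38 + 39·1 = 77, valid modulo lcm(39, 17) = 663: x ≡ 77 (mod 663).
  Combine with x ≡ 0 (mod 4); new modulus lcm = 2652.
    Write x = 77 + 663·t and substitute into x ≡ 0 (mod 4): 663·t ≡ 0 − 77 = -77 (mod 4).
    Reduce coefficients mod 4: 3·t ≡ 3 (mod 4).
    The inverse of 3 mod 4 is 3 (since 3·3 = 9 = 2·4 + 1), so t ≡ 3·3 = 9 ≡ 1 (mod 4).
    Then x = 77 + 663·1 = 740, valid modulo lcm(663, 4) = 2652: x ≡ 740 (mod 2652).
Verify against each original: 740 mod 13 = 12, 740 mod 3 = 2, 740 mod 17 = 9, 740 mod 4 = 0.

x ≡ 740 (mod 2652).


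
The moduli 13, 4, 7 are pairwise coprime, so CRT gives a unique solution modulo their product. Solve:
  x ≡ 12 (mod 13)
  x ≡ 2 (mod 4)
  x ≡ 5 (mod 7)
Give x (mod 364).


Moduli 13, 4, 7 are pairwise coprime; by CRT there is a unique solution modulo M = 13 · 4 · 7 = 364.
Solve pairwise, accumulating the modulus:
  Start with x ≡ 12 (mod 13).
  Combine with x ≡ 2 (mod 4): since gcd(13, 4) = 1, we get a unique residue mod 52.
    Write x = 12 + 13·t and substitute into x ≡ 2 (mod 4): 13·t ≡ 2 − 12 = -10 (mod 4).
    Reduce coefficients mod 4: 1·t ≡ 2 (mod 4).
    So t ≡ 2 (mod 4).
    Then x = 12 + 13·2 = 38, valid modulo lcm(13, 4) = 52: x ≡ 38 (mod 52).
  Combine with x ≡ 5 (mod 7): since gcd(52, 7) = 1, we get a unique residue mod 364.
    Write x = 38 + 52·t and substitute into x ≡ 5 (mod 7): 52·t ≡ 5 − 38 = -33 (mod 7).
    Reduce coefficients mod 7: 3·t ≡ 2 (mod 7).
    The inverse of 3 mod 7 is 5 (since 3·5 = 15 = 2·7 + 1), so t ≡ 5·2 = 10 ≡ 3 (mod 7).
    Then x = 38 + 52·3 = 194, valid modulo lcm(52, 7) = 364: x ≡ 194 (mod 364).
Verify: 194 mod 13 = 12 ✓, 194 mod 4 = 2 ✓, 194 mod 7 = 5 ✓.

x ≡ 194 (mod 364).


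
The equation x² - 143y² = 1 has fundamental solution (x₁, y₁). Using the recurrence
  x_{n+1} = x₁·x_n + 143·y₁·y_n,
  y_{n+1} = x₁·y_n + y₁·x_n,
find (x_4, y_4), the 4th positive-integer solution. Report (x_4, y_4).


Step 1: Find the fundamental solution (x₁, y₁) of x² - 143y² = 1.
  Expand √143 as a continued fraction. a₀ = ⌊√143⌋ = 11; iterate m_{k+1} = d_k·a_k − m_k, d_{k+1} = (143 − m_{k+1}²)/d_k, a_{k+1} = ⌊(a₀ + m_{k+1})/d_{k+1}⌋ (starting m₀ = 0, d₀ = 1), with convergents p_k = a_k·p_{k-1} + p_{k-2}, q_k = a_k·q_{k-1} + q_{k-2} (p₋₁ = 1, q₋₁ = 0):
  k = 0: a₀ = 11; p₀/q₀ = 11/1; p₀² − 143·q₀² = 121 − 143 = -22.
  k = 1: m = 11, d = 22, a = ⌊(11 + 11)/22⌋ = 1; p/q = (1·11 + 1)/(1·1 + 0) = 12/1; p² − 143·q² = 144 − 143 = 1.
  The first convergent with p² − 143·q² = 1 gives the fundamental solution (x₁, y₁) = (12, 1).
Step 2: Apply the recurrence (x_{n+1}, y_{n+1}) = (x₁x_n + 143y₁y_n, x₁y_n + y₁x_n) repeatedly.
  From (x_1, y_1) = (12, 1): x_2 = 12·12 + 143·1·1 = 287; y_2 = 12·1 + 1·12 = 24.
  From (x_2, y_2) = (287, 24): x_3 = 12·287 + 143·1·24 = 6876; y_3 = 12·24 + 1·287 = 575.
  From (x_3, y_3) = (6876, 575): x_4 = 12·6876 + 143·1·575 = 164737; y_4 = 12·575 + 1·6876 = 13776.
Step 3: Verify x_4² - 143·y_4² = 27138279169 - 27138279168 = 1 (should be 1). ✓

(x_1, y_1) = (12, 1); (x_4, y_4) = (164737, 13776).


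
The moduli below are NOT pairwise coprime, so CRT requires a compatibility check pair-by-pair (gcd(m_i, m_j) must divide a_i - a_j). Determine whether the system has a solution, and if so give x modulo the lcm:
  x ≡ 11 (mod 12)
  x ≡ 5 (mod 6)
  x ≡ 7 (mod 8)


Moduli 12, 6, 8 are not pairwise coprime, so CRT works modulo lcm(m_i) when all pairwise compatibility conditions hold.
Pairwise compatibility: gcd(m_i, m_j) must divide a_i - a_j for every pair.
Merge one congruence at a time:
  Start: x ≡ 11 (mod 12).
  Combine with x ≡ 5 (mod 6): gcd(12, 6) = 6; 5 - 11 = -6, which IS divisible by 6, so compatible.
    Write x = 11 + 12·t and substitute into x ≡ 5 (mod 6): 12·t ≡ 5 − 11 = -6 (mod 6).
    Divide the congruence (and modulus) by g = 6: 2·t ≡ -1 (mod 1).
    Modulo 1 every t works; take t = 0.
    Then x = 11 + 12·0 = 11, valid modulo lcm(12, 6) = 12: x ≡ 11 (mod 12).
  Combine with x ≡ 7 (mod 8): gcd(12, 8) = 4; 7 - 11 = -4, which IS divisible by 4, so compatible.
    Write x = 11 + 12·t and substitute into x ≡ 7 (mod 8): 12·t ≡ 7 − 11 = -4 (mod 8).
    Divide the congruence (and modulus) by g = 4: 3·t ≡ -1 (mod 2).
    Reduce coefficients mod 2: 1·t ≡ 1 (mod 2).
    So t ≡ 1 (mod 2).
    Then x = 11 + 12·1 = 23, valid modulo lcm(12, 8) = 24: x ≡ 23 (mod 24).
Verify: 23 mod 12 = 11, 23 mod 6 = 5, 23 mod 8 = 7.

x ≡ 23 (mod 24).


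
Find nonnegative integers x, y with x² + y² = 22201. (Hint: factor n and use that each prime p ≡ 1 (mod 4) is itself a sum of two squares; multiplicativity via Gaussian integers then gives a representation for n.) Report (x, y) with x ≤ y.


Step 1: Factor n = 22201 = 149^2.
Step 2: Check the mod-4 condition on each prime factor: 149 ≡ 1 (mod 4), exponent 2.
All primes ≡ 3 (mod 4) appear to even exponent (or don't appear), so by the two-squares theorem n IS expressible as a sum of two squares.
Step 3: Build a representation. Here n = 149 · 149 is a product of primes ≡ 1 (mod 4). Each prime p ≡ 1 (mod 4) is itself a sum of two squares; find a² by testing p − a² for a perfect square:
  149: 149 − 1² = 148, 149 − 2² = 145, 149 − 3² = 140, 149 − 4² = 133, 149 − 5² = 124, 149 − 6² = 113, 149 − 7² = 100 = 10² ⇒ 149 = 7² + 10².
  Combine using the Brahmagupta–Fibonacci identity (a² + b²)(c² + d²) = (ac − bd)² + (ad + bc)² = (ac + bd)² + (ad − bc)²:
  149 · 149 = 22201: from (7² + 10²)(7² + 10²), take (7·7 − 10·10, 7·10 + 10·7) = (49 − 100, 70 + 70) = (-51, 140); dropping signs (only squares matter) gives (51, 140); check 51² + 140² = 2601 + 19600 = 22201 ✓.
Step 4: Order so x ≤ y and verify: 51² + 140² = 2601 + 19600 = 22201 = n. ✓

n = 22201 = 51² + 140² (one valid representation with x ≤ y).


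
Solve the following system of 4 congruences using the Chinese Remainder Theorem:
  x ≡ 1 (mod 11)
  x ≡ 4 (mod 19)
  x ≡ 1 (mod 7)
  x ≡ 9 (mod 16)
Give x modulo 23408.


Product of moduli M = 11 · 19 · 7 · 16 = 23408.
Merge one congruence at a time:
  Start: x ≡ 1 (mod 11).
  Combine with x ≡ 4 (mod 19); new modulus lcm = 209.
    Write x = 1 + 11·t and substitute into x ≡ 4 (mod 19): 11·t ≡ 4 − 1 = 3 (mod 19).
    The inverse of 11 mod 19 is 7 (since 11·7 = 77 = 4·19 + 1), so t ≡ 7·3 = 21 ≡ 2 (mod 19).
    Then x = 1 + 11·2 = 23, valid modulo lcm(11, 19) = 209: x ≡ 23 (mod 209).
  Combine with x ≡ 1 (mod 7); new modulus lcm = 1463.
    Write x = 23 + 209·t and substitute into x ≡ 1 (mod 7): 209·t ≡ 1 − 23 = -22 (mod 7).
    Reduce coefficients mod 7: 6·t ≡ 6 (mod 7).
    The inverse of 6 mod 7 is 6 (since 6·6 = 36 = 5·7 + 1), so t ≡ 6·6 = 36 ≡ 1 (mod 7).
    Then x = 23 + 209·1 = 232, valid modulo lcm(209, 7) = 1463: x ≡ 232 (mod 1463).
  Combine with x ≡ 9 (mod 16); new modulus lcm = 23408.
    Write x = 232 + 1463·t and substitute into x ≡ 9 (mod 16): 1463·t ≡ 9 − 232 = -223 (mod 16).
    Reduce coefficients mod 16: 7·t ≡ 1 (mod 16).
    The inverse of 7 mod 16 is 7 (since 7·7 = 49 = 3·16 + 1), so t ≡ 7·1 = 7 ≡ 7 (mod 16).
    Then x = 232 + 1463·7 = 10473, valid modulo lcm(1463, 16) = 23408: x ≡ 10473 (mod 23408).
Verify against each original: 10473 mod 11 = 1, 10473 mod 19 = 4, 10473 mod 7 = 1, 10473 mod 16 = 9.

x ≡ 10473 (mod 23408).


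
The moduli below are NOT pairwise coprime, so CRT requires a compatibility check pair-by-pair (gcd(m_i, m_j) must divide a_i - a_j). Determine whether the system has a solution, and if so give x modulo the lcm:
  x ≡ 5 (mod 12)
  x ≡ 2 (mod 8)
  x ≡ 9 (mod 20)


Moduli 12, 8, 20 are not pairwise coprime, so CRT works modulo lcm(m_i) when all pairwise compatibility conditions hold.
Pairwise compatibility: gcd(m_i, m_j) must divide a_i - a_j for every pair.
Merge one congruence at a time:
  Start: x ≡ 5 (mod 12).
  Combine with x ≡ 2 (mod 8): gcd(12, 8) = 4, and 2 - 5 = -3 is NOT divisible by 4.
    ⇒ system is inconsistent (no integer solution).

No solution (the system is inconsistent).


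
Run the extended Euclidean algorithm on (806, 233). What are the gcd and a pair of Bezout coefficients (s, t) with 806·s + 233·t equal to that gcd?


Euclidean algorithm on (806, 233) — divide until remainder is 0:
  806 = 3 · 233 + 107
  233 = 2 · 107 + 19
  107 = 5 · 19 + 12
  19 = 1 · 12 + 7
  12 = 1 · 7 + 5
  7 = 1 · 5 + 2
  5 = 2 · 2 + 1
  2 = 2 · 1 + 0
gcd(806, 233) = 1.
Track Bezout coefficients alongside the remainders: start with r₀ = 806 = a·1 + b·0 (s = 1, t = 0) and r₁ = 233 = a·0 + b·1 (s = 0, t = 1); each new remainder r_{k+1} = r_{k-1} − q_k·r_k inherits s_{k+1} = s_{k-1} − q_k·s_k, t_{k+1} = t_{k-1} − q_k·t_k, so r_k = a·s_k + b·t_k at every step:
  q = 3: r = 107, s = 1 − 3·0 = 1, t = 0 − 3·1 = -3  (check: 806·1 + 233·(-3) = 107)
  q = 2: r = 19, s = 0 − 2·1 = -2, t = 1 − 2·(-3) = 7  (check: 806·(-2) + 233·7 = 19)
  q = 5: r = 12, s = 1 − 5·(-2) = 11, t = -3 − 5·7 = -38  (check: 806·11 + 233·(-38) = 12)
  q = 1: r = 7, s = -2 − 1·11 = -13, t = 7 − 1·(-38) = 45  (check: 806·(-13) + 233·45 = 7)
  q = 1: r = 5, s = 11 − 1·(-13) = 24, t = -38 − 1·45 = -83  (check: 806·24 + 233·(-83) = 5)
  q = 1: r = 2, s = -13 − 1·24 = -37, t = 45 − 1·(-83) = 128  (check: 806·(-37) + 233·128 = 2)
  q = 2: r = 1, s = 24 − 2·(-37) = 98, t = -83 − 2·128 = -339  (check: 806·98 + 233·(-339) = 1)
The row with r = 1 (the gcd) gives the Bezout coefficients s = 98, t = -339.
Result: 806 · (98) + 233 · (-339) = 1.

gcd(806, 233) = 1; s = 98, t = -339 (check: 806·98 + 233·(-339) = 1).


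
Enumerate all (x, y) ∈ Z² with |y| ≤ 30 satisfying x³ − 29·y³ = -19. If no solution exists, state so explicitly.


The equation is x³ - 29y³ = -19. For fixed y, x³ = 29·y³ − 19, so a solution requires the RHS to be a perfect cube.
Strategy: iterate y from -30 to 30, compute RHS = 29·y³ − 19, and check whether it is a (positive or negative) perfect cube.
Check small values of y:
  y = 0: RHS = -19 is not a perfect cube.
  y = 1: RHS = 10 is not a perfect cube.
  y = -1: RHS = -48 is not a perfect cube.
  y = 2: RHS = 213 is not a perfect cube.
  y = -2: RHS = -251 is not a perfect cube.
  y = 3: RHS = 764 is not a perfect cube.
  y = -3: RHS = -802 is not a perfect cube.
Continuing the search up to |y| = 30 finds no solutions either.
No (x, y) in the scanned range satisfies the equation.

No integer solutions with |y| ≤ 30.


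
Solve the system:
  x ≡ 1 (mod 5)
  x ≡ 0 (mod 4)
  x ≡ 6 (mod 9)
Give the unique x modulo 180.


Moduli 5, 4, 9 are pairwise coprime; by CRT there is a unique solution modulo M = 5 · 4 · 9 = 180.
Solve pairwise, accumulating the modulus:
  Start with x ≡ 1 (mod 5).
  Combine with x ≡ 0 (mod 4): since gcd(5, 4) = 1, we get a unique residue mod 20.
    Write x = 1 + 5·t and substitute into x ≡ 0 (mod 4): 5·t ≡ 0 − 1 = -1 (mod 4).
    Reduce coefficients mod 4: 1·t ≡ 3 (mod 4).
    So t ≡ 3 (mod 4).
    Then x = 1 + 5·3 = 16, valid modulo lcm(5, 4) = 20: x ≡ 16 (mod 20).
  Combine with x ≡ 6 (mod 9): since gcd(20, 9) = 1, we get a unique residue mod 180.
    Write x = 16 + 20·t and substitute into x ≡ 6 (mod 9): 20·t ≡ 6 − 16 = -10 (mod 9).
    Reduce coefficients mod 9: 2·t ≡ 8 (mod 9).
    The inverse of 2 mod 9 is 5 (since 2·5 = 10 = 1·9 + 1), so t ≡ 5·8 = 40 ≡ 4 (mod 9).
    Then x = 16 + 20·4 = 96, valid modulo lcm(20, 9) = 180: x ≡ 96 (mod 180).
Verify: 96 mod 5 = 1 ✓, 96 mod 4 = 0 ✓, 96 mod 9 = 6 ✓.

x ≡ 96 (mod 180).


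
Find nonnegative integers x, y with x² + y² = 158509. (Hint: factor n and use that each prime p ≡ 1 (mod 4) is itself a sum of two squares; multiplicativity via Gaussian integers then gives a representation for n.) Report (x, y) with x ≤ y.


Step 1: Factor n = 158509 = 13 · 89 · 137.
Step 2: Check the mod-4 condition on each prime factor: 13 ≡ 1 (mod 4), exponent 1; 89 ≡ 1 (mod 4), exponent 1; 137 ≡ 1 (mod 4), exponent 1.
All primes ≡ 3 (mod 4) appear to even exponent (or don't appear), so by the two-squares theorem n IS expressible as a sum of two squares.
Step 3: Build a representation. Here n = 13 · 89 · 137 is a product of primes ≡ 1 (mod 4). Each prime p ≡ 1 (mod 4) is itself a sum of two squares; find a² by testing p − a² for a perfect square:
  13: 13 − 1² = 12, 13 − 2² = 9 = 3² ⇒ 13 = 2² + 3².
  89: 89 − 1² = 88, 89 − 2² = 85, 89 − 3² = 80, 89 − 4² = 73, 89 − 5² = 64 = 8² ⇒ 89 = 5² + 8².
  137: 137 − 1² = 136, 137 − 2² = 133, 137 − 3² = 128, 137 − 4² = 121 = 11² ⇒ 137 = 4² + 11².
  Combine using the Brahmagupta–Fibonacci identity (a² + b²)(c² + d²) = (ac − bd)² + (ad + bc)² = (ac + bd)² + (ad − bc)²:
  13 · 89 = 1157: from (2² + 3²)(5² + 8²), take (2·5 − 3·8, 2·8 + 3·5) = (10 − 24, 16 + 15) = (-14, 31); dropping signs (only squares matter) gives (14, 31); check 14² + 31² = 196 + 961 = 1157 ✓.
  1157 · 137 = 158509: from (14² + 31²)(4² + 11²), take (14·4 − 31·11, 14·11 + 31·4) = (56 − 341, 154 + 124) = (-285, 278); dropping signs (only squares matter) gives (285, 278); check 285² + 278² = 81225 + 77284 = 158509 ✓.
Step 4: Order so x ≤ y and verify: 278² + 285² = 77284 + 81225 = 158509 = n. ✓

n = 158509 = 278² + 285² (one valid representation with x ≤ y).


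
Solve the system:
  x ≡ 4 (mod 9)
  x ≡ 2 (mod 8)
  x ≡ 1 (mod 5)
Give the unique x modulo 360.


Moduli 9, 8, 5 are pairwise coprime; by CRT there is a unique solution modulo M = 9 · 8 · 5 = 360.
Solve pairwise, accumulating the modulus:
  Start with x ≡ 4 (mod 9).
  Combine with x ≡ 2 (mod 8): since gcd(9, 8) = 1, we get a unique residue mod 72.
    Write x = 4 + 9·t and substitute into x ≡ 2 (mod 8): 9·t ≡ 2 − 4 = -2 (mod 8).
    Reduce coefficients mod 8: 1·t ≡ 6 (mod 8).
    So t ≡ 6 (mod 8).
    Then x = 4 + 9·6 = 58, valid modulo lcm(9, 8) = 72: x ≡ 58 (mod 72).
  Combine with x ≡ 1 (mod 5): since gcd(72, 5) = 1, we get a unique residue mod 360.
    Write x = 58 + 72·t and substitute into x ≡ 1 (mod 5): 72·t ≡ 1 − 58 = -57 (mod 5).
    Reduce coefficients mod 5: 2·t ≡ 3 (mod 5).
    The inverse of 2 mod 5 is 3 (since 2·3 = 6 = 1·5 + 1), so t ≡ 3·3 = 9 ≡ 4 (mod 5).
    Then x = 58 + 72·4 = 346, valid modulo lcm(72, 5) = 360: x ≡ 346 (mod 360).
Verify: 346 mod 9 = 4 ✓, 346 mod 8 = 2 ✓, 346 mod 5 = 1 ✓.

x ≡ 346 (mod 360).


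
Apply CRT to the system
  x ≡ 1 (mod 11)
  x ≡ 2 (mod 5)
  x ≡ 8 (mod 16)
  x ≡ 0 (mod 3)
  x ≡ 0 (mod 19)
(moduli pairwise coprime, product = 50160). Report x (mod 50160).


Product of moduli M = 11 · 5 · 16 · 3 · 19 = 50160.
Merge one congruence at a time:
  Start: x ≡ 1 (mod 11).
  Combine with x ≡ 2 (mod 5); new modulus lcm = 55.
    Write x = 1 + 11·t and substitute into x ≡ 2 (mod 5): 11·t ≡ 2 − 1 = 1 (mod 5).
    Reduce coefficients mod 5: 1·t ≡ 1 (mod 5).
    So t ≡ 1 (mod 5).
    Then x = 1 + 11·1 = 12, valid modulo lcm(11, 5) = 55: x ≡ 12 (mod 55).
  Combine with x ≡ 8 (mod 16); new modulus lcm = 880.
    Write x = 12 + 55·t and substitute into x ≡ 8 (mod 16): 55·t ≡ 8 − 12 = -4 (mod 16).
    Reduce coefficients mod 16: 7·t ≡ 12 (mod 16).
    The inverse of 7 mod 16 is 7 (since 7·7 = 49 = 3·16 + 1), so t ≡ 7·12 = 84 ≡ 4 (mod 16).
    Then x = 12 + 55·4 = 232, valid modulo lcm(55, 16) = 880: x ≡ 232 (mod 880).
  Combine with x ≡ 0 (mod 3); new modulus lcm = 2640.
    Write x = 232 + 880·t and substitute into x ≡ 0 (mod 3): 880·t ≡ 0 − 232 = -232 (mod 3).
    Reduce coefficients mod 3: 1·t ≡ 2 (mod 3).
    So t ≡ 2 (mod 3).
    Then x = 232 + 880·2 = 1992, valid modulo lcm(880, 3) = 2640: x ≡ 1992 (mod 2640).
  Combine with x ≡ 0 (mod 19); new modulus lcm = 50160.
    Write x = 1992 + 2640·t and substitute into x ≡ 0 (mod 19): 2640·t ≡ 0 − 1992 = -1992 (mod 19).
    Reduce coefficients mod 19: 18·t ≡ 3 (mod 19).
    The inverse of 18 mod 19 is 18 (since 18·18 = 324 = 17·19 + 1), so t ≡ 18·3 = 54 ≡ 16 (mod 19).
    Then x = 1992 + 2640·16 = 44232, valid modulo lcm(2640, 19) = 50160: x ≡ 44232 (mod 50160).
Verify against each original: 44232 mod 11 = 1, 44232 mod 5 = 2, 44232 mod 16 = 8, 44232 mod 3 = 0, 44232 mod 19 = 0.

x ≡ 44232 (mod 50160).


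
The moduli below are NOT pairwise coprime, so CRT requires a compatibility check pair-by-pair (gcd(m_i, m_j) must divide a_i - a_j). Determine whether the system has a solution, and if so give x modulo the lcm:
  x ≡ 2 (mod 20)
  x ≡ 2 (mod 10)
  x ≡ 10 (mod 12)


Moduli 20, 10, 12 are not pairwise coprime, so CRT works modulo lcm(m_i) when all pairwise compatibility conditions hold.
Pairwise compatibility: gcd(m_i, m_j) must divide a_i - a_j for every pair.
Merge one congruence at a time:
  Start: x ≡ 2 (mod 20).
  Combine with x ≡ 2 (mod 10): gcd(20, 10) = 10; 2 - 2 = 0, which IS divisible by 10, so compatible.
    Write x = 2 + 20·t and substitute into x ≡ 2 (mod 10): 20·t ≡ 2 − 2 = 0 (mod 10).
    Divide the congruence (and modulus) by g = 10: 2·t ≡ 0 (mod 1).
    Modulo 1 every t works; take t = 0.
    Then x = 2 + 20·0 = 2, valid modulo lcm(20, 10) = 20: x ≡ 2 (mod 20).
  Combine with x ≡ 10 (mod 12): gcd(20, 12) = 4; 10 - 2 = 8, which IS divisible by 4, so compatible.
    Write x = 2 + 20·t and substitute into x ≡ 10 (mod 12): 20·t ≡ 10 − 2 = 8 (mod 12).
    Divide the congruence (and modulus) by g = 4: 5·t ≡ 2 (mod 3).
    Reduce coefficients mod 3: 2·t ≡ 2 (mod 3).
    The inverse of 2 mod 3 is 2 (since 2·2 = 4 = 1·3 + 1), so t ≡ 2·2 = 4 ≡ 1 (mod 3).
    Then x = 2 + 20·1 = 22, valid modulo lcm(20, 12) = 60: x ≡ 22 (mod 60).
Verify: 22 mod 20 = 2, 22 mod 10 = 2, 22 mod 12 = 10.

x ≡ 22 (mod 60).


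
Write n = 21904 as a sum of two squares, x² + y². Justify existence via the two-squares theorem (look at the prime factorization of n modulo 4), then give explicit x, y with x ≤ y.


Step 1: Factor n = 21904 = 2^4 · 37^2.
Step 2: Check the mod-4 condition on each prime factor: 2 = 2 (special); 37 ≡ 1 (mod 4), exponent 2.
All primes ≡ 3 (mod 4) appear to even exponent (or don't appear), so by the two-squares theorem n IS expressible as a sum of two squares.
Step 3: Build a representation. Group n = k² · m with k = 4 and m = 37 · 37 = 1369 (a product of primes ≡ 1 (mod 4)); a representation of m scales to one of n via (k·x)² + (k·y)² = k²(x² + y²). Each prime p ≡ 1 (mod 4) is itself a sum of two squares; find a² by testing p − a² for a perfect square:
  37: 37 − 1² = 36 = 6² ⇒ 37 = 1² + 6².
  Combine using the Brahmagupta–Fibonacci identity (a² + b²)(c² + d²) = (ac − bd)² + (ad + bc)² = (ac + bd)² + (ad − bc)²:
  37 · 37 = 1369: from (1² + 6²)(1² + 6²), take (1·1 − 6·6, 1·6 + 6·1) = (1 − 36, 6 + 6) = (-35, 12); dropping signs (only squares matter) gives (35, 12); check 35² + 12² = 1225 + 144 = 1369 ✓.
  Scale by k = 4: (4·35, 4·12) = (140, 48).
Step 4: Order so x ≤ y and verify: 48² + 140² = 2304 + 19600 = 21904 = n. ✓

n = 21904 = 48² + 140² (one valid representation with x ≤ y).


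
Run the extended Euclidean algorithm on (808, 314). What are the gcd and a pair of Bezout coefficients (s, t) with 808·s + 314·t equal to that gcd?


Euclidean algorithm on (808, 314) — divide until remainder is 0:
  808 = 2 · 314 + 180
  314 = 1 · 180 + 134
  180 = 1 · 134 + 46
  134 = 2 · 46 + 42
  46 = 1 · 42 + 4
  42 = 10 · 4 + 2
  4 = 2 · 2 + 0
gcd(808, 314) = 2.
Track Bezout coefficients alongside the remainders: start with r₀ = 808 = a·1 + b·0 (s = 1, t = 0) and r₁ = 314 = a·0 + b·1 (s = 0, t = 1); each new remainder r_{k+1} = r_{k-1} − q_k·r_k inherits s_{k+1} = s_{k-1} − q_k·s_k, t_{k+1} = t_{k-1} − q_k·t_k, so r_k = a·s_k + b·t_k at every step:
  q = 2: r = 180, s = 1 − 2·0 = 1, t = 0 − 2·1 = -2  (check: 808·1 + 314·(-2) = 180)
  q = 1: r = 134, s = 0 − 1·1 = -1, t = 1 − 1·(-2) = 3  (check: 808·(-1) + 314·3 = 134)
  q = 1: r = 46, s = 1 − 1·(-1) = 2, t = -2 − 1·3 = -5  (check: 808·2 + 314·(-5) = 46)
  q = 2: r = 42, s = -1 − 2·2 = -5, t = 3 − 2·(-5) = 13  (check: 808·(-5) + 314·13 = 42)
  q = 1: r = 4, s = 2 − 1·(-5) = 7, t = -5 − 1·13 = -18  (check: 808·7 + 314·(-18) = 4)
  q = 10: r = 2, s = -5 − 10·7 = -75, t = 13 − 10·(-18) = 193  (check: 808·(-75) + 314·193 = 2)
The row with r = 2 (the gcd) gives the Bezout coefficients s = -75, t = 193.
Result: 808 · (-75) + 314 · (193) = 2.

gcd(808, 314) = 2; s = -75, t = 193 (check: 808·(-75) + 314·193 = 2).


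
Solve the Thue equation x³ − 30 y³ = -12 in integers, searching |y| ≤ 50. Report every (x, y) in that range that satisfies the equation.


The equation is x³ - 30y³ = -12. For fixed y, x³ = 30·y³ − 12, so a solution requires the RHS to be a perfect cube.
Strategy: iterate y from -50 to 50, compute RHS = 30·y³ − 12, and check whether it is a (positive or negative) perfect cube.
Check small values of y:
  y = 0: RHS = -12 is not a perfect cube.
  y = 1: RHS = 18 is not a perfect cube.
  y = -1: RHS = -42 is not a perfect cube.
  y = 2: RHS = 228 is not a perfect cube.
  y = -2: RHS = -252 is not a perfect cube.
  y = 3: RHS = 798 is not a perfect cube.
  y = -3: RHS = -822 is not a perfect cube.
Continuing the search up to |y| = 50 finds no solutions either.
No (x, y) in the scanned range satisfies the equation.

No integer solutions with |y| ≤ 50.


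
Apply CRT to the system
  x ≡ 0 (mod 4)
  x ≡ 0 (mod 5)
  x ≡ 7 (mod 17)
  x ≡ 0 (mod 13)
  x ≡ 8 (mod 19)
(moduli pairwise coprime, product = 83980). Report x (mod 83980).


Product of moduli M = 4 · 5 · 17 · 13 · 19 = 83980.
Merge one congruence at a time:
  Start: x ≡ 0 (mod 4).
  Combine with x ≡ 0 (mod 5); new modulus lcm = 20.
    Write x = 0 + 4·t and substitute into x ≡ 0 (mod 5): 4·t ≡ 0 − 0 = 0 (mod 5).
    The inverse of 4 mod 5 is 4 (since 4·4 = 16 = 3·5 + 1), so t ≡ 4·0 = 0 ≡ 0 (mod 5).
    Then x = 0 + 4·0 = 0, valid modulo lcm(4, 5) = 20: x ≡ 0 (mod 20).
  Combine with x ≡ 7 (mod 17); new modulus lcm = 340.
    Write x = 0 + 20·t and substitute into x ≡ 7 (mod 17): 20·t ≡ 7 − 0 = 7 (mod 17).
    Reduce coefficients mod 17: 3·t ≡ 7 (mod 17).
    The inverse of 3 mod 17 is 6 (since 3·6 = 18 = 1·17 + 1), so t ≡ 6·7 = 42 ≡ 8 (mod 17).
    Then x = 0 + 20·8 = 160, valid modulo lcm(20, 17) = 340: x ≡ 160 (mod 340).
  Combine with x ≡ 0 (mod 13); new modulus lcm = 4420.
    Write x = 160 + 340·t and substitute into x ≡ 0 (mod 13): 340·t ≡ 0 − 160 = -160 (mod 13).
    Reduce coefficients mod 13: 2·t ≡ 9 (mod 13).
    The inverse of 2 mod 13 is 7 (since 2·7 = 14 = 1·13 + 1), so t ≡ 7·9 = 63 ≡ 11 (mod 13).
    Then x = 160 + 340·11 = 3900, valid modulo lcm(340, 13) = 4420: x ≡ 3900 (mod 4420).
  Combine with x ≡ 8 (mod 19); new modulus lcm = 83980.
    Write x = 3900 + 4420·t and substitute into x ≡ 8 (mod 19): 4420·t ≡ 8 − 3900 = -3892 (mod 19).
    Reduce coefficients mod 19: 12·t ≡ 3 (mod 19).
    The inverse of 12 mod 19 is 8 (since 12·8 = 96 = 5·19 + 1), so t ≡ 8·3 = 24 ≡ 5 (mod 19).
    Then x = 3900 + 4420·5 = 26000, valid modulo lcm(4420, 19) = 83980: x ≡ 26000 (mod 83980).
Verify against each original: 26000 mod 4 = 0, 26000 mod 5 = 0, 26000 mod 17 = 7, 26000 mod 13 = 0, 26000 mod 19 = 8.

x ≡ 26000 (mod 83980).


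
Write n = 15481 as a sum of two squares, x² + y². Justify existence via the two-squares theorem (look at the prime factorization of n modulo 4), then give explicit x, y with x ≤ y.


Step 1: Factor n = 15481 = 113 · 137.
Step 2: Check the mod-4 condition on each prime factor: 113 ≡ 1 (mod 4), exponent 1; 137 ≡ 1 (mod 4), exponent 1.
All primes ≡ 3 (mod 4) appear to even exponent (or don't appear), so by the two-squares theorem n IS expressible as a sum of two squares.
Step 3: Build a representation. Here n = 113 · 137 is a product of primes ≡ 1 (mod 4). Each prime p ≡ 1 (mod 4) is itself a sum of two squares; find a² by testing p − a² for a perfect square:
  113: 113 − 1² = 112, 113 − 2² = 109, 113 − 3² = 104, 113 − 4² = 97, 113 − 5² = 88, 113 − 6² = 77, 113 − 7² = 64 = 8² ⇒ 113 = 7² + 8².
  137: 137 − 1² = 136, 137 − 2² = 133, 137 − 3² = 128, 137 − 4² = 121 = 11² ⇒ 137 = 4² + 11².
  Combine using the Brahmagupta–Fibonacci identity (a² + b²)(c² + d²) = (ac − bd)² + (ad + bc)² = (ac + bd)² + (ad − bc)²:
  113 · 137 = 15481: from (7² + 8²)(4² + 11²), take (7·4 − 8·11, 7·11 + 8·4) = (28 − 88, 77 + 32) = (-60, 109); dropping signs (only squares matter) gives (60, 109); check 60² + 109² = 3600 + 11881 = 15481 ✓.
Step 4: Order so x ≤ y and verify: 60² + 109² = 3600 + 11881 = 15481 = n. ✓

n = 15481 = 60² + 109² (one valid representation with x ≤ y).


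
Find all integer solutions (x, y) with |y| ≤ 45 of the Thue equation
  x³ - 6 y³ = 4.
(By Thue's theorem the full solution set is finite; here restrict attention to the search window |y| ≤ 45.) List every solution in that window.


The equation is x³ - 6y³ = 4. For fixed y, x³ = 6·y³ + 4, so a solution requires the RHS to be a perfect cube.
Strategy: iterate y from -45 to 45, compute RHS = 6·y³ + 4, and check whether it is a (positive or negative) perfect cube.
Check small values of y:
  y = 0: RHS = 4 is not a perfect cube.
  y = 1: RHS = 10 is not a perfect cube.
  y = -1: RHS = -2 is not a perfect cube.
  y = 2: RHS = 52 is not a perfect cube.
  y = -2: RHS = -44 is not a perfect cube.
  y = 3: RHS = 166 is not a perfect cube.
  y = -3: RHS = -158 is not a perfect cube.
Continuing the search up to |y| = 45 finds no solutions either.
No (x, y) in the scanned range satisfies the equation.

No integer solutions with |y| ≤ 45.
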